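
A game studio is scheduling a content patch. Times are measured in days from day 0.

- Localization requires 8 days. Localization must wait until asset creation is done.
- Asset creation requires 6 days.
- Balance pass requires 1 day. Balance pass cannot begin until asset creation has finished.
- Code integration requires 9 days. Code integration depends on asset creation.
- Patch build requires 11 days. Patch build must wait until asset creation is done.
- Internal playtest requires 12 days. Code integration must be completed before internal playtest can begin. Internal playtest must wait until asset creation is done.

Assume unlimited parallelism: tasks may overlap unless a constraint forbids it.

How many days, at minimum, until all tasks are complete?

27

Asset creation has no prerequisites, so it starts at day 0 and finishes at day 6.
Patch build cannot begin until asset creation (finishes day 6). It runs from day 6 to 6 + 11 = day 17.
Localization waits on asset creation (finishes day 6), so it starts at day 6 and finishes at 6 + 8 = day 14.
After asset creation (finishes day 6), balance pass can start at day 6 and finishes at day 7.
Code integration waits on asset creation (finishes day 6), so it starts at day 6 and finishes at 6 + 9 = day 15.
For internal playtest: code integration (finishes day 15); asset creation (finishes day 6). Taking the maximum gives a start of day 15, and it finishes at 15 + 12 = day 27.
All tasks are finished once the last one completes. Finish times: Asset creation at 6, Code integration at 15, Internal playtest at 27, Balance pass at 7, Localization at 14, Patch build at 17. The latest is day 27.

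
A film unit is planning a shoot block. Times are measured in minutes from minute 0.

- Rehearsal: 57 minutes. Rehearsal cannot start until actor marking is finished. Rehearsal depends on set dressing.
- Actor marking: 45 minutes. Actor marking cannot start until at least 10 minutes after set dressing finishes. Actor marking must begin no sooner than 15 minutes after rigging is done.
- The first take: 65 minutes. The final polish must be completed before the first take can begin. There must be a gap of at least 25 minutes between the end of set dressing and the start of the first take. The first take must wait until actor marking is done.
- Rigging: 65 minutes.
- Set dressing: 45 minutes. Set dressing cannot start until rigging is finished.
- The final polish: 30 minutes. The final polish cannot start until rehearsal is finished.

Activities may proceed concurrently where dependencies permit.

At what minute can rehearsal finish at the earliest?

Nothing blocks rigging, so it runs from minute 0 to minute 65.
Set dressing waits on rigging (finishes minute 65), so it starts at minute 65 and finishes at 65 + 45 = minute 110.
For actor marking: set dressing (finishes minute 110, plus 10-minute gap → minute 120); rigging (finishes minute 65, plus 15-minute gap → minute 80). Taking the maximum gives a start of minute 120, and it finishes at 120 + 45 = minute 165.
Rehearsal has to wait for actor marking (finishes minute 165); set dressing (finishes minute 110). The latest of these is minute 165, so rehearsal runs minute 165 to 165 + 57 = minute 222.

222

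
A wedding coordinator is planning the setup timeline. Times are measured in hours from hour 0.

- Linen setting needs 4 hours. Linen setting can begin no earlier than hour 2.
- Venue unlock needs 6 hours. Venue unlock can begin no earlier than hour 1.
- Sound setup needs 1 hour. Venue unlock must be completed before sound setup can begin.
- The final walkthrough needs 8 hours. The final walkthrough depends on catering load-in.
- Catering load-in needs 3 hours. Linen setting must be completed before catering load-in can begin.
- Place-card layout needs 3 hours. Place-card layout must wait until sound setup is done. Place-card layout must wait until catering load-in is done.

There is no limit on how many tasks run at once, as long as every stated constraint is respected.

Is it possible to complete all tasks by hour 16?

Linen setting cannot begin until its own release at hour 2. It runs from hour 2 to 2 + 4 = hour 6.
After linen setting (finishes hour 6), catering load-in can start at hour 6 and finishes at hour 9.
The final walkthrough cannot begin until catering load-in (finishes hour 9). It runs from hour 9 to 9 + 8 = hour 17.
After its own release at hour 1, venue unlock can start at hour 1 and finishes at hour 7.
Sound setup cannot begin until venue unlock (finishes hour 7). It runs from hour 7 to 7 + 1 = hour 8.
For place-card layout: sound setup (finishes hour 8); catering load-in (finishes hour 9). Taking the maximum gives a start of hour 9, and it finishes at 9 + 3 = hour 12.
The earliest everything can be done is hour 17, which is after the deadline of 16, so it is not possible.

No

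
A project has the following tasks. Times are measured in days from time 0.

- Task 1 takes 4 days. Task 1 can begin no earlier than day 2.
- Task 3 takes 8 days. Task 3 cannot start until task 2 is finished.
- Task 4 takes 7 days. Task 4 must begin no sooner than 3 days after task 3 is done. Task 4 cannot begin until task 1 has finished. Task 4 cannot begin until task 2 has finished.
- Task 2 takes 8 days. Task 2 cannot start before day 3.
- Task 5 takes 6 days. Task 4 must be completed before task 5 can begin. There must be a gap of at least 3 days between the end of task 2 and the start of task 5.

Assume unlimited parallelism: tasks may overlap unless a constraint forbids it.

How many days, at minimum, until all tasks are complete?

35

Task 2 cannot begin until its own release at day 3. It runs from day 3 to 3 + 8 = day 11.
Task 3 cannot begin until task 2 (finishes day 11). It runs from day 11 to 11 + 8 = day 19.
Task 1 cannot begin until its own release at day 2. It runs from day 2 to 2 + 4 = day 6.
Task 4 needs all of task 3 (finishes day 19, plus 3-day gap → day 22); task 1 (finishes day 6); task 2 (finishes day 11). That puts its earliest start at day 22; it finishes at 22 + 7 = day 29.
Task 5 has to wait for task 4 (finishes day 29); task 2 (finishes day 11, plus 3-day gap → day 14). The latest of these is day 29, so task 5 runs day 29 to 29 + 6 = day 35.
All tasks are finished once the last one completes. Finish times: Task 1 at 6, Task 2 at 11, Task 3 at 19, Task 4 at 29, Task 5 at 35. The latest is day 35.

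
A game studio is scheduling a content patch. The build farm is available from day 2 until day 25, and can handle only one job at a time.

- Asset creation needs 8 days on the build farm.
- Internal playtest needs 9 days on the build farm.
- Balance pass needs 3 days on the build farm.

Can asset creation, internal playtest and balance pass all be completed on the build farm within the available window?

Yes

The build farm window is 25 − 2 = 23 days.
Running back to back, the jobs need 8 + 9 + 3 = 20 days on the build farm.
Since 20 ≤ 23, they fit within the window.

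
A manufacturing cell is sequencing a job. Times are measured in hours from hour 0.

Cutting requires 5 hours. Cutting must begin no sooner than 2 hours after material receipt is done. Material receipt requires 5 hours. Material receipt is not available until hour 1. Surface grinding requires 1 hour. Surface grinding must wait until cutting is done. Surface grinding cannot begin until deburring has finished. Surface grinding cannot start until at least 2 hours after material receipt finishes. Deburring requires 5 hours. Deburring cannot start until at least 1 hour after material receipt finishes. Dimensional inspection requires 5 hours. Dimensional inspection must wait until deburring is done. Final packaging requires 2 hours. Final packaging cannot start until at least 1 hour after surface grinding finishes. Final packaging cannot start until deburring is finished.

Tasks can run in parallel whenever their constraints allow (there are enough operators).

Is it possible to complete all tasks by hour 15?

No

Material receipt waits on its own release at hour 1, so it starts at hour 1 and finishes at 1 + 5 = hour 6.
Deburring waits on material receipt (finishes hour 6, plus 1-hour gap → hour 7), so it starts at hour 7 and finishes at 7 + 5 = hour 12.
Dimensional inspection cannot begin until deburring (finishes hour 12). It runs from hour 12 to 12 + 5 = hour 17.
After material receipt (finishes hour 6, plus 2-hour gap → hour 8), cutting can start at hour 8 and finishes at hour 13.
Surface grinding needs all of cutting (finishes hour 13); deburring (finishes hour 12); material receipt (finishes hour 6, plus 2-hour gap → hour 8). That puts its earliest start at hour 13; it finishes at 13 + 1 = hour 14.
Final packaging has to wait for surface grinding (finishes hour 14, plus 1-hour gap → hour 15); deburring (finishes hour 12). The latest of these is hour 15, so final packaging runs hour 15 to 15 + 2 = hour 17.
The earliest everything can be done is hour 17, which is after the deadline of 15, so it is not possible.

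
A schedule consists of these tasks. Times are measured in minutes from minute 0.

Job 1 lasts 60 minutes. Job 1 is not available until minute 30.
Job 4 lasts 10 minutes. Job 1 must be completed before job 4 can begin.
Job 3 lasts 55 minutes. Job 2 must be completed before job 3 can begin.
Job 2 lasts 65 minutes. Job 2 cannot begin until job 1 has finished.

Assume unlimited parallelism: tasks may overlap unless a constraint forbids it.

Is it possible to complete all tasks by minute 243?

Job 1 cannot begin until its own release at minute 30. It runs from minute 30 to 30 + 60 = minute 90.
Job 4 cannot begin until job 1 (finishes minute 90). It runs from minute 90 to 90 + 10 = minute 100.
Job 2 waits on job 1 (finishes minute 90), so it starts at minute 90 and finishes at 90 + 65 = minute 155.
After job 2 (finishes minute 155), job 3 can start at minute 155 and finishes at minute 210.
Every task is finished by minute 210, which is no later than the deadline of 243, so the schedule is feasible.

Yes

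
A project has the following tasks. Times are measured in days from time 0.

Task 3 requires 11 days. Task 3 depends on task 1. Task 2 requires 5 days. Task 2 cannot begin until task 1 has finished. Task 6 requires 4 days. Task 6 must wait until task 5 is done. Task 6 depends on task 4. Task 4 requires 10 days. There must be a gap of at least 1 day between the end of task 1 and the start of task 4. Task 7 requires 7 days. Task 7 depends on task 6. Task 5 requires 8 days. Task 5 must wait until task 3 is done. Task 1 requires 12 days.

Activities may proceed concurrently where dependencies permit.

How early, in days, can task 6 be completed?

Nothing blocks task 1, so it runs from day 0 to day 12.
Task 4 waits on task 1 (finishes day 12, plus 1-day gap → day 13), so it starts at day 13 and finishes at 13 + 10 = day 23.
Task 3 cannot begin until task 1 (finishes day 12). It runs from day 12 to 12 + 11 = day 23.
Task 5 waits on task 3 (finishes day 23), so it starts at day 23 and finishes at 23 + 8 = day 31.
Task 6 cannot start until task 5 (finishes day 31); task 4 (finishes day 23). The controlling bound is day 31, so task 6 finishes at 31 + 4 = day 35.

35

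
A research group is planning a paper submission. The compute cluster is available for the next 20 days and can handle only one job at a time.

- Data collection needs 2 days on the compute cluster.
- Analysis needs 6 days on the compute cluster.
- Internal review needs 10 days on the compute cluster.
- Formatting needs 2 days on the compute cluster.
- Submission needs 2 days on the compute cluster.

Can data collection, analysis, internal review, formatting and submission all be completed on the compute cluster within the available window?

No

Running back to back, the jobs need 2 + 6 + 10 + 2 + 2 = 22 days on the compute cluster.
Since 22 > 20, they cannot all fit.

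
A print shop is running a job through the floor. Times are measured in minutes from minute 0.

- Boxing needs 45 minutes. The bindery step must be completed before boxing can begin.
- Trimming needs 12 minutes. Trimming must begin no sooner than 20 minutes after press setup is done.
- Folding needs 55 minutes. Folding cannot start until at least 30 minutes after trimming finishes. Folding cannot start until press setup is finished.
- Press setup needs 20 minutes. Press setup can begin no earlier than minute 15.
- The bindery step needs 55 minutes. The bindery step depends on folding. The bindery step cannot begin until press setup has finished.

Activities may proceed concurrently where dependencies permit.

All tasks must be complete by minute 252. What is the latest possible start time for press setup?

To finish by minute 252, boxing (duration 45) must start no later than minute 207.
The bindery step must finish before boxing (must start by minute 207). With a 55-minute duration, the bindery step must start by 207 − 55 = minute 152.
Folding has to be done before the bindery step (must start by minute 152). That means finishing by minute 152, i.e. starting by 152 − 55 = minute 97.
Trimming must finish before folding (must start by minute 97, minus 30-minute gap → minute 67). With a 12-minute duration, trimming must start by 67 − 12 = minute 55.
For press setup: trimming (must start by minute 55, minus 20-minute gap → minute 35); folding (must start by minute 97); the bindery step (must start by minute 152). The most restrictive is minute 35; with a 20-minute duration, press setup must start by minute 15.

15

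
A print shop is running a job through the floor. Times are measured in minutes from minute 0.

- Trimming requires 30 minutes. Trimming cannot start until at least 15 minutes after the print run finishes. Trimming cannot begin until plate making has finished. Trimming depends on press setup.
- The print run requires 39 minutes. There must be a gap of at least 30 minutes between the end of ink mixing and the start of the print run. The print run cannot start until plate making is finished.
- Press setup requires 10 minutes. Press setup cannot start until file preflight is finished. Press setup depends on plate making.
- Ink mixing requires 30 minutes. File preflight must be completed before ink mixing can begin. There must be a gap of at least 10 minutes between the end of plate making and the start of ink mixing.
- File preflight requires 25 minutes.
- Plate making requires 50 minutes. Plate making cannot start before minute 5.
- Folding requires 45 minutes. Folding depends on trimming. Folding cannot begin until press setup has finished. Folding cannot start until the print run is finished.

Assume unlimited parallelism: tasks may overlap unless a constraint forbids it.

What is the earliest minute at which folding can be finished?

254

Plate making waits on its own release at minute 5, so it starts at minute 5 and finishes at 5 + 50 = minute 55.
File preflight can start immediately at minute 0; it finishes at minute 25.
Press setup cannot start until file preflight (finishes minute 25); plate making (finishes minute 55). The controlling bound is minute 55, so press setup finishes at 55 + 10 = minute 65.
For ink mixing: file preflight (finishes minute 25); plate making (finishes minute 55, plus 10-minute gap → minute 65). Taking the maximum gives a start of minute 65, and it finishes at 65 + 30 = minute 95.
The print run has to wait for ink mixing (finishes minute 95, plus 30-minute gap → minute 125); plate making (finishes minute 55). The latest of these is minute 125, so the print run runs minute 125 to 125 + 39 = minute 164.
Trimming needs all of the print run (finishes minute 164, plus 15-minute gap → minute 179); plate making (finishes minute 55); press setup (finishes minute 65). That puts its earliest start at minute 179; it finishes at 179 + 30 = minute 209.
Folding cannot start until trimming (finishes minute 209); press setup (finishes minute 65); the print run (finishes minute 164). The controlling bound is minute 209, so folding finishes at 209 + 45 = minute 254.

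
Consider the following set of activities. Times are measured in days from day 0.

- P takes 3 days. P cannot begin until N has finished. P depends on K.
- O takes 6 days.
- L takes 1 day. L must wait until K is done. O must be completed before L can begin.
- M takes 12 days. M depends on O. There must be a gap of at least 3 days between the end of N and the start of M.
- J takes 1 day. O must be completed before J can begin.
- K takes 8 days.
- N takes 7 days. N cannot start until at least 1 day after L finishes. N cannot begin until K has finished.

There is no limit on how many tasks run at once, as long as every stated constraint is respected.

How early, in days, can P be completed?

20

O has no prerequisites, so it starts at day 0 and finishes at day 6.
Nothing blocks K, so it runs from day 0 to day 8.
L needs all of K (finishes day 8); O (finishes day 6). That puts its earliest start at day 8; it finishes at 8 + 1 = day 9.
N has to wait for L (finishes day 9, plus 1-day gap → day 10); K (finishes day 8). The latest of these is day 10, so N runs day 10 to 10 + 7 = day 17.
P has to wait for N (finishes day 17); K (finishes day 8). The latest of these is day 17, so P runs day 17 to 17 + 3 = day 20.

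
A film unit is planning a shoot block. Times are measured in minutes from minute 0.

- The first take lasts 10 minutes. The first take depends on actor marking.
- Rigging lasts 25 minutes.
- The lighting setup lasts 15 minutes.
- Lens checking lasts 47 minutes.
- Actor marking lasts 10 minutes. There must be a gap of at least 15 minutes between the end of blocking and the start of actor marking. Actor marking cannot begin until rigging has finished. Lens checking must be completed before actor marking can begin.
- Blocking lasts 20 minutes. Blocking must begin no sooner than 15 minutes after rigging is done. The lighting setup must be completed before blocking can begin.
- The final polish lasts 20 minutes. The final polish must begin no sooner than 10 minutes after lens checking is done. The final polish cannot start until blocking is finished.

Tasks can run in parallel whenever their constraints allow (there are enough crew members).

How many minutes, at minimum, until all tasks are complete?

Nothing blocks lens checking, so it runs from minute 0 to minute 47.
The lighting setup can start immediately at minute 0; it finishes at minute 15.
Rigging has no prerequisites, so it starts at minute 0 and finishes at minute 25.
For blocking: rigging (finishes minute 25, plus 15-minute gap → minute 40); the lighting setup (finishes minute 15). Taking the maximum gives a start of minute 40, and it finishes at 40 + 20 = minute 60.
The final polish has to wait for lens checking (finishes minute 47, plus 10-minute gap → minute 57); blocking (finishes minute 60). The latest of these is minute 60, so the final polish runs minute 60 to 60 + 20 = minute 80.
Actor marking has to wait for blocking (finishes minute 60, plus 15-minute gap → minute 75); rigging (finishes minute 25); lens checking (finishes minute 47). The latest of these is minute 75, so actor marking runs minute 75 to 75 + 10 = minute 85.
After actor marking (finishes minute 85), the first take can start at minute 85 and finishes at minute 95.
All tasks are finished once the last one completes. Finish times: Rigging at 25, The lighting setup at 15, Lens checking at 47, Blocking at 60, Actor marking at 85, The final polish at 80, The first take at 95. The latest is minute 95.

95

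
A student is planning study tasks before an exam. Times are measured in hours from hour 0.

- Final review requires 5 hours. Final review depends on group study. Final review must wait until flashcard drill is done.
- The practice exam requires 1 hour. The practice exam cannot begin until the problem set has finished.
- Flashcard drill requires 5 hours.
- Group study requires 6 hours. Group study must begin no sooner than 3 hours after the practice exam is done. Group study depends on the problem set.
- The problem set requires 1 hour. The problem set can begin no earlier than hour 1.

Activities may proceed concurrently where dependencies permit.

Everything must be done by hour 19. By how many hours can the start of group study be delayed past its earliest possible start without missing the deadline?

After its own release at hour 1, the problem set can start at hour 1 and finishes at hour 2.
After the problem set (finishes hour 2), the practice exam can start at hour 2 and finishes at hour 3.
Group study cannot start until the practice exam (finishes hour 3, plus 3-hour gap → hour 6); the problem set (finishes hour 2). The controlling bound is hour 6, so group study finishes at 6 + 6 = hour 12.

Working backward from the deadline:
To finish by hour 19, final review (duration 5) must start no later than hour 14.
Since final review (must start by hour 14) depends on it, group study must finish by hour 14. Backing off its 6-hour duration gives a latest start of hour 8.
So group study can start as early as hour 6 and as late as hour 8, giving 8 − 6 = 2 hours of slack.

2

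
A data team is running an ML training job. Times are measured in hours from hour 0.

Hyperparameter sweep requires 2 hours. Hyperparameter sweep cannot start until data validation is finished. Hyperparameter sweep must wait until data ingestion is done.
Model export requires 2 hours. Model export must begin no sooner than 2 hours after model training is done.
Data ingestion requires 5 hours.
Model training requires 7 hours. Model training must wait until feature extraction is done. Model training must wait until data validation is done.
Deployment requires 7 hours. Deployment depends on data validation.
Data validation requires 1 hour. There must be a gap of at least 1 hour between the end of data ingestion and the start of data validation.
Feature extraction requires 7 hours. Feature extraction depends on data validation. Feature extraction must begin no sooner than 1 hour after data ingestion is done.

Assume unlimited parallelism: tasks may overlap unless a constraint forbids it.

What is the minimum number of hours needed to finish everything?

Data ingestion can start immediately at hour 0; it finishes at hour 5.
After data ingestion (finishes hour 5, plus 1-hour gap → hour 6), data validation can start at hour 6 and finishes at hour 7.
Deployment waits on data validation (finishes hour 7), so it starts at hour 7 and finishes at 7 + 7 = hour 14.
Hyperparameter sweep cannot start until data validation (finishes hour 7); data ingestion (finishes hour 5). The controlling bound is hour 7, so hyperparameter sweep finishes at 7 + 2 = hour 9.
Feature extraction needs all of data validation (finishes hour 7); data ingestion (finishes hour 5, plus 1-hour gap → hour 6). That puts its earliest start at hour 7; it finishes at 7 + 7 = hour 14.
Model training needs all of feature extraction (finishes hour 14); data validation (finishes hour 7). That puts its earliest start at hour 14; it finishes at 14 + 7 = hour 21.
After model training (finishes hour 21, plus 2-hour gap → hour 23), model export can start at hour 23 and finishes at hour 25.
All tasks are finished once the last one completes. Finish times: Data ingestion at 5, Data validation at 7, Feature extraction at 14, Hyperparameter sweep at 9, Model training at 21, Model export at 25, Deployment at 14. The latest is hour 25.

25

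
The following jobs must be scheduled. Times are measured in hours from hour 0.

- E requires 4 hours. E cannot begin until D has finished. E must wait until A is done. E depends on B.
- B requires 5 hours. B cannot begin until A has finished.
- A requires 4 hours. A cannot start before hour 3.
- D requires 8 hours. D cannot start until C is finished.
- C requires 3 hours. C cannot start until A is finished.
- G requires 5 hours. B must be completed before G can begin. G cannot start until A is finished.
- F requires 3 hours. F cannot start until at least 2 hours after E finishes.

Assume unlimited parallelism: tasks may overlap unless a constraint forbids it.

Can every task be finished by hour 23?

After its own release at hour 3, A can start at hour 3 and finishes at hour 7.
C cannot begin until A (finishes hour 7). It runs from hour 7 to 7 + 3 = hour 10.
D waits on C (finishes hour 10), so it starts at hour 10 and finishes at 10 + 8 = hour 18.
B cannot begin until A (finishes hour 7). It runs from hour 7 to 7 + 5 = hour 12.
For G: B (finishes hour 12); A (finishes hour 7). Taking the maximum gives a start of hour 12, and it finishes at 12 + 5 = hour 17.
E cannot start until D (finishes hour 18); A (finishes hour 7); B (finishes hour 12). The controlling bound is hour 18, so E finishes at 18 + 4 = hour 22.
F waits on E (finishes hour 22, plus 2-hour gap → hour 24), so it starts at hour 24 and finishes at 24 + 3 = hour 27.
The earliest everything can be done is hour 27, which is after the deadline of 23, so it is not possible.

No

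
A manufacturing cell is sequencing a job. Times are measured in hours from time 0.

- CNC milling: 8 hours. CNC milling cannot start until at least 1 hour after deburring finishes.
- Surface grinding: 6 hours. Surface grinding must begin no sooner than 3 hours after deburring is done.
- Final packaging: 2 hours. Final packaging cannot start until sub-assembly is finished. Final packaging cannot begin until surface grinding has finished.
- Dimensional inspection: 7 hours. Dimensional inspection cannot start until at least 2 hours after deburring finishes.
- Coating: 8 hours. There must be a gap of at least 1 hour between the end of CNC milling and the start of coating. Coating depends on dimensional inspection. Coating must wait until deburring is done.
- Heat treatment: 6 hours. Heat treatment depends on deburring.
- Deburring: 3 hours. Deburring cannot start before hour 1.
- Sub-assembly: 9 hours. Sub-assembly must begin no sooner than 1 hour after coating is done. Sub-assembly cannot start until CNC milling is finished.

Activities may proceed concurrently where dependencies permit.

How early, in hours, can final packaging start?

After its own release at hour 1, deburring can start at hour 1 and finishes at hour 4.
Dimensional inspection waits on deburring (finishes hour 4, plus 2-hour gap → hour 6), so it starts at hour 6 and finishes at 6 + 7 = hour 13.
Surface grinding cannot begin until deburring (finishes hour 4, plus 3-hour gap → hour 7). It runs from hour 7 to 7 + 6 = hour 13.
CNC milling cannot begin until deburring (finishes hour 4, plus 1-hour gap → hour 5). It runs from hour 5 to 5 + 8 = hour 13.
For coating: CNC milling (finishes hour 13, plus 1-hour gap → hour 14); dimensional inspection (finishes hour 13); deburring (finishes hour 4). Taking the maximum gives a start of hour 14, and it finishes at 14 + 8 = hour 22.
For sub-assembly: coating (finishes hour 22, plus 1-hour gap → hour 23); CNC milling (finishes hour 13). Taking the maximum gives a start of hour 23, and it finishes at 23 + 9 = hour 32.
Final packaging waits on sub-assembly (finishes hour 32); surface grinding (finishes hour 13). The latest of these is hour 32, which is the earliest final packaging can start.

32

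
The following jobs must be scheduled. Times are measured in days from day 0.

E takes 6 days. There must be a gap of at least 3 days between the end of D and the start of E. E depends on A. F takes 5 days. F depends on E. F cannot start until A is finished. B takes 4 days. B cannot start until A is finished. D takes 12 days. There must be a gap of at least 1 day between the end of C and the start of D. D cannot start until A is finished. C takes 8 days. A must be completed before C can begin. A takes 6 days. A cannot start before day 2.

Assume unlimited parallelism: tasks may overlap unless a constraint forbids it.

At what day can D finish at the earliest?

29

After its own release at day 2, A can start at day 2 and finishes at day 8.
C waits on A (finishes day 8), so it starts at day 8 and finishes at 8 + 8 = day 16.
D needs all of C (finishes day 16, plus 1-day gap → day 17); A (finishes day 8). That puts its earliest start at day 17; it finishes at 17 + 12 = day 29.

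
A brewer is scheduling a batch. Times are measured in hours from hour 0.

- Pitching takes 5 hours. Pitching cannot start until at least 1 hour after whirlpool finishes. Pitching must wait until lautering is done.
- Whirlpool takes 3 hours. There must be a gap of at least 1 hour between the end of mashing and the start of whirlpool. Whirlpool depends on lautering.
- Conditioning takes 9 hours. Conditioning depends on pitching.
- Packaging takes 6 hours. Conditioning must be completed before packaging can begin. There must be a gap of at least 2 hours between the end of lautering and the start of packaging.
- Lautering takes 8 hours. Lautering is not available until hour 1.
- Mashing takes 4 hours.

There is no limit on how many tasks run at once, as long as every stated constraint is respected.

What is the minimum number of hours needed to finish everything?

33

Lautering cannot begin until its own release at hour 1. It runs from hour 1 to 1 + 8 = hour 9.
Nothing blocks mashing, so it runs from hour 0 to hour 4.
Whirlpool cannot start until mashing (finishes hour 4, plus 1-hour gap → hour 5); lautering (finishes hour 9). The controlling bound is hour 9, so whirlpool finishes at 9 + 3 = hour 12.
Pitching has to wait for whirlpool (finishes hour 12, plus 1-hour gap → hour 13); lautering (finishes hour 9). The latest of these is hour 13, so pitching runs hour 13 to 13 + 5 = hour 18.
After pitching (finishes hour 18), conditioning can start at hour 18 and finishes at hour 27.
For packaging: conditioning (finishes hour 27); lautering (finishes hour 9, plus 2-hour gap → hour 11). Taking the maximum gives a start of hour 27, and it finishes at 27 + 6 = hour 33.
All tasks are finished once the last one completes. Finish times: Mashing at 4, Lautering at 9, Whirlpool at 12, Pitching at 18, Conditioning at 27, Packaging at 33. The latest is hour 33.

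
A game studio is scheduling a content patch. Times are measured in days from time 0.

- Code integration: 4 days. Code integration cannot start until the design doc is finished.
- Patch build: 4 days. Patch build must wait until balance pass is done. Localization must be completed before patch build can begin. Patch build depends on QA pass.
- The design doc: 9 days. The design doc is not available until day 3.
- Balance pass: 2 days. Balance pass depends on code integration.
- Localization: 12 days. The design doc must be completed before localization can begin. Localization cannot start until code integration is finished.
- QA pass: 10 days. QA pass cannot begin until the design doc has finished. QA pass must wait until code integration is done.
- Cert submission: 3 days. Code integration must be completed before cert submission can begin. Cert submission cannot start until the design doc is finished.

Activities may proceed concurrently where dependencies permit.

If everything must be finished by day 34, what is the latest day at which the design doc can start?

Patch build has no dependents, so it just needs to finish by day 34. Starting by 34 − 4 = day 30 achieves that.
Balance pass must finish before patch build (must start by day 30). With a 2-day duration, balance pass must start by 30 − 2 = day 28.
Localization must finish before patch build (must start by day 30). With a 12-day duration, localization must start by 30 − 12 = day 18.
QA pass must finish before patch build (must start by day 30). With a 10-day duration, QA pass must start by 30 − 10 = day 20.
Nothing follows cert submission; the deadline of day 34 is its only limit. It must start by 34 − 3 = day 31.
Code integration must finish in time for balance pass (must start by day 28); localization (must start by day 18); QA pass (must start by day 20); cert submission (must start by day 31). The tightest is day 18, so code integration must start by 18 − 4 = day 14.
For the design doc: code integration (must start by day 14); localization (must start by day 18); QA pass (must start by day 20); cert submission (must start by day 31). The most restrictive is day 14; with a 9-day duration, the design doc must start by day 5.

5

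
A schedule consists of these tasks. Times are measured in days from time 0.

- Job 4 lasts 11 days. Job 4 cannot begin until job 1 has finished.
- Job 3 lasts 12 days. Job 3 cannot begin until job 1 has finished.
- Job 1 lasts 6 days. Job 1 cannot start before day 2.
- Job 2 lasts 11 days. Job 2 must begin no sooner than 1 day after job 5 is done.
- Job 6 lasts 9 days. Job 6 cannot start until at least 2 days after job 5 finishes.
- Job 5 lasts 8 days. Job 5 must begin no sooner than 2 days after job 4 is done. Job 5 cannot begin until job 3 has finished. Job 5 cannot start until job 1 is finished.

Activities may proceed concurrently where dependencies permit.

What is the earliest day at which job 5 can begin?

21

After its own release at day 2, job 1 can start at day 2 and finishes at day 8.
Job 4 cannot begin until job 1 (finishes day 8). It runs from day 8 to 8 + 11 = day 19.
Job 3 waits on job 1 (finishes day 8), so it starts at day 8 and finishes at 8 + 12 = day 20.
Job 5 waits on job 4 (finishes day 19, plus 2-day gap → day 21); job 3 (finishes day 20); job 1 (finishes day 8). The latest of these is day 21, which is the earliest job 5 can start.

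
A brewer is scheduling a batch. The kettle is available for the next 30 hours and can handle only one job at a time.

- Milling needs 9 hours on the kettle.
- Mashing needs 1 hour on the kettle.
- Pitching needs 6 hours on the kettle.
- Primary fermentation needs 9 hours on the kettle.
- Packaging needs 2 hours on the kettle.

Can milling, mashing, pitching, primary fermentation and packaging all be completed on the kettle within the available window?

Yes

Running back to back, the jobs need 9 + 1 + 6 + 9 + 2 = 27 hours on the kettle.
Since 27 ≤ 30, they fit within the window.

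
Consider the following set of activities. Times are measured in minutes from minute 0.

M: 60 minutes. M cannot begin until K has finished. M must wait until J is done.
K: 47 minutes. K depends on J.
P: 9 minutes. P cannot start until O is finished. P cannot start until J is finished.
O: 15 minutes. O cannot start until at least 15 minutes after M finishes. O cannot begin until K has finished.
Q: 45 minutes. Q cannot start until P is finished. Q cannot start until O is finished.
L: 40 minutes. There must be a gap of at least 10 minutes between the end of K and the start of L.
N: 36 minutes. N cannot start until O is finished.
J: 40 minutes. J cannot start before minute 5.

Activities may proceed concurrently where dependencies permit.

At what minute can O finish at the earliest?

After its own release at minute 5, J can start at minute 5 and finishes at minute 45.
K cannot begin until J (finishes minute 45). It runs from minute 45 to 45 + 47 = minute 92.
For M: K (finishes minute 92); J (finishes minute 45). Taking the maximum gives a start of minute 92, and it finishes at 92 + 60 = minute 152.
O cannot start until M (finishes minute 152, plus 15-minute gap → minute 167); K (finishes minute 92). The controlling bound is minute 167, so O finishes at 167 + 15 = minute 182.

182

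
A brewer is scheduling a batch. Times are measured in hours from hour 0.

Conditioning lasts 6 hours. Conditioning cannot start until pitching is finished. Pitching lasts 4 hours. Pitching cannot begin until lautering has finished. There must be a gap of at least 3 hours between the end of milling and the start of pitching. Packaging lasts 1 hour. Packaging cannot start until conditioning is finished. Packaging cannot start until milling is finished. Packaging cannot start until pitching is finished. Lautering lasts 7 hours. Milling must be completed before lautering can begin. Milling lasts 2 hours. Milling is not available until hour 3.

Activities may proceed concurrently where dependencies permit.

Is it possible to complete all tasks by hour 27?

Milling waits on its own release at hour 3, so it starts at hour 3 and finishes at 3 + 2 = hour 5.
Lautering waits on milling (finishes hour 5), so it starts at hour 5 and finishes at 5 + 7 = hour 12.
Pitching has to wait for lautering (finishes hour 12); milling (finishes hour 5, plus 3-hour gap → hour 8). The latest of these is hour 12, so pitching runs hour 12 to 12 + 4 = hour 16.
After pitching (finishes hour 16), conditioning can start at hour 16 and finishes at hour 22.
Packaging has to wait for conditioning (finishes hour 22); milling (finishes hour 5); pitching (finishes hour 16). The latest of these is hour 22, so packaging runs hour 22 to 22 + 1 = hour 23.
Every task is finished by hour 23, which is no later than the deadline of 27, so the schedule is feasible.

Yes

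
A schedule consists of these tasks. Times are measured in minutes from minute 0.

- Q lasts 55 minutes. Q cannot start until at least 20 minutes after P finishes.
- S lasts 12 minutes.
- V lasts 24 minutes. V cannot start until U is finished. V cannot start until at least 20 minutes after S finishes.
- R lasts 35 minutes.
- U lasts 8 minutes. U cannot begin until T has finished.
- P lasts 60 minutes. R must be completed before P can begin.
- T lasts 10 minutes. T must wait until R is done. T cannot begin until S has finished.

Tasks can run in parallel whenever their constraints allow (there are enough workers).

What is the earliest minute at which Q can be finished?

170

R can start immediately at minute 0; it finishes at minute 35.
P waits on R (finishes minute 35), so it starts at minute 35 and finishes at 35 + 60 = minute 95.
Q waits on P (finishes minute 95, plus 20-minute gap → minute 115), so it starts at minute 115 and finishes at 115 + 55 = minute 170.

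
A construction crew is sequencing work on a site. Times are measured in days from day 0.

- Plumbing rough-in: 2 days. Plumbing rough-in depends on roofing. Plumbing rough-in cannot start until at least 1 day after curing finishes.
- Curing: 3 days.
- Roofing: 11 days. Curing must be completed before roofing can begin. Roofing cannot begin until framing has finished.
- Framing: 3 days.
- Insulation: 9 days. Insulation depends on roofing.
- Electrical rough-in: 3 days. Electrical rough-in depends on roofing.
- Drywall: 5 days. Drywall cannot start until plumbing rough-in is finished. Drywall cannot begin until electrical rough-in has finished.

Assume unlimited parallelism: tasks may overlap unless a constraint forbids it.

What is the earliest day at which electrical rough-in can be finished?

17

Framing can start immediately at day 0; it finishes at day 3.
Curing has no prerequisites, so it starts at day 0 and finishes at day 3.
Roofing cannot start until curing (finishes day 3); framing (finishes day 3). The controlling bound is day 3, so roofing finishes at 3 + 11 = day 14.
Electrical rough-in waits on roofing (finishes day 14), so it starts at day 14 and finishes at 14 + 3 = day 17.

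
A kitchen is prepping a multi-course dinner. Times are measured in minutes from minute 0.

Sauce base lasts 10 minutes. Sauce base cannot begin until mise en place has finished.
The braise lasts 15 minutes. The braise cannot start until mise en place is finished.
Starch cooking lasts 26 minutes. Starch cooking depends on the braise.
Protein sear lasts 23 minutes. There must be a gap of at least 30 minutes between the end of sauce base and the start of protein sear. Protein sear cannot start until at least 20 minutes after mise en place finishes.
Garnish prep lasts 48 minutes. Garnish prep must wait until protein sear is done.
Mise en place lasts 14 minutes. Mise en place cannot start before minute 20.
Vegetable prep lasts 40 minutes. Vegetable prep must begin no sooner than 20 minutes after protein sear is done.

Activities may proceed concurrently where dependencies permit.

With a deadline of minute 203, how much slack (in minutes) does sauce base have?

46

Mise en place waits on its own release at minute 20, so it starts at minute 20 and finishes at 20 + 14 = minute 34.
After mise en place (finishes minute 34), sauce base can start at minute 34 and finishes at minute 44.

Working backward from the deadline:
Vegetable prep has no dependents, so it just needs to finish by minute 203. Starting by 203 − 40 = minute 163 achieves that.
Garnish prep has no dependents, so it just needs to finish by minute 203. Starting by 203 − 48 = minute 155 achieves that.
Protein sear must finish in time for vegetable prep (must start by minute 163, minus 20-minute gap → minute 143); garnish prep (must start by minute 155). The tightest is minute 143, so protein sear must start by 143 − 23 = minute 120.
Since protein sear (must start by minute 120, minus 30-minute gap → minute 90) depends on it, sauce base must finish by minute 90. Backing off its 10-minute duration gives a latest start of minute 80.
So sauce base can start as early as minute 34 and as late as minute 80, giving 80 − 34 = 46 minutes of slack.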